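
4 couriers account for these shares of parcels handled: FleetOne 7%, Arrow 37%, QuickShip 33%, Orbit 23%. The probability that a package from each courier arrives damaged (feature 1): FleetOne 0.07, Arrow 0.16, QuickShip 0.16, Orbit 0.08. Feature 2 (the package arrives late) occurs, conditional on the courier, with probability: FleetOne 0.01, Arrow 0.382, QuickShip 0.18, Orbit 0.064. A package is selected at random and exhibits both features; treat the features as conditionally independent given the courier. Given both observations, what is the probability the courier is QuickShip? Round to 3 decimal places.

0.285

Unnormalized posteriors (prior × likelihood):
  FleetOne: 0.07 × 0.07 × 0.01 = 0.000049
  Arrow: 0.37 × 0.16 × 0.382 = 0.0226144
  QuickShip: 0.33 × 0.16 × 0.18 = 0.009504
  Orbit: 0.23 × 0.08 × 0.064 = 0.0011776
Total = 0.033345.
P(QuickShip | evidence) = 0.009504 / 0.033345 ≈ 0.285.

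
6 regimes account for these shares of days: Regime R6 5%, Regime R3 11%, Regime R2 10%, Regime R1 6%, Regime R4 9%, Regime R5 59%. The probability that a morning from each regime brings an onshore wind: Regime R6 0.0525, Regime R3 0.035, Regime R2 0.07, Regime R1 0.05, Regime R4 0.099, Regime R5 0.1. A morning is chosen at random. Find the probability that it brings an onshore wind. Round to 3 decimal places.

0.084

Unnormalized posteriors (prior × likelihood):
  Regime R6: 0.05 × 0.0525 = 0.002625
  Regime R3: 0.11 × 0.035 = 0.00385
  Regime R2: 0.1 × 0.07 = 0.007
  Regime R1: 0.06 × 0.05 = 0.003
  Regime R4: 0.09 × 0.099 = 0.00891
  Regime R5: 0.59 × 0.1 = 0.059
P(onshore) = 0.002625 + 0.00385 + 0.007 + 0.003 + 0.00891 + 0.059 = 0.084385 → 0.084.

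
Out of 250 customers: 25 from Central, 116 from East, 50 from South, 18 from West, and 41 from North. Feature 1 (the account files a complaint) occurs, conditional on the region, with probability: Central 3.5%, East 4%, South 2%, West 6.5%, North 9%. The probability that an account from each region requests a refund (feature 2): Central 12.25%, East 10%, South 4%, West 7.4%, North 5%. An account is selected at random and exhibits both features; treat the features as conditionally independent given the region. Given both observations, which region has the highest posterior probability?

East

Compute prior × likelihood for every hypothesis:
  Central: 0.1 × 0.035 × 0.1225 = 0.00042875
  East: 0.464 × 0.04 × 0.1 = 0.001856
  South: 0.2 × 0.02 × 0.04 = 0.00016
  West: 0.072 × 0.065 × 0.074 = 0.00034632
  North: 0.164 × 0.09 × 0.05 = 0.000738
Normalizing constant = 0.00352907.
Largest term belongs to East, so East is most probable.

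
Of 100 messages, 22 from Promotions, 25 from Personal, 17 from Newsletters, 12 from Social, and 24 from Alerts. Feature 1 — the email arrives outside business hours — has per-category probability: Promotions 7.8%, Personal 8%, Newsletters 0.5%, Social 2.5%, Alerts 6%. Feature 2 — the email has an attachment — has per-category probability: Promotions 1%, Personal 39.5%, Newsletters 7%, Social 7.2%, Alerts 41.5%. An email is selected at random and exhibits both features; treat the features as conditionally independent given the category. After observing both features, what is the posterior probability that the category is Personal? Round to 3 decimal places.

By Bayes' rule, posterior ∝ prior × likelihood:
  Promotions: 0.22 × 0.078 × 0.01 = 0.0001716
  Personal: 0.25 × 0.08 × 0.395 = 0.0079
  Newsletters: 0.17 × 0.005 × 0.07 = 0.0000595
  Social: 0.12 × 0.025 × 0.072 = 0.000216
  Alerts: 0.24 × 0.06 × 0.415 = 0.005976
Normalizing constant = 0.0143231.
P(Personal | evidence) = 0.0079 / 0.0143231 ≈ 0.552.

0.552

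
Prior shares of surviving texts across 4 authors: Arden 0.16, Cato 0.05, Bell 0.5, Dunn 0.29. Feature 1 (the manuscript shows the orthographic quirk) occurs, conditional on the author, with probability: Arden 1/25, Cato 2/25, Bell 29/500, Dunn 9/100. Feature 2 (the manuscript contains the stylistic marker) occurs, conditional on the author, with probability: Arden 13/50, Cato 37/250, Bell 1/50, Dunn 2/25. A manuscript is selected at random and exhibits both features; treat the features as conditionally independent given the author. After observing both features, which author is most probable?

Unnormalized posteriors (prior × likelihood):
  Arden: 0.16 × 0.04 × 0.26 = 0.001664
  Cato: 0.05 × 0.08 × 0.148 = 0.000592
  Bell: 0.5 × 0.058 × 0.02 = 0.00058
  Dunn: 0.29 × 0.09 × 0.08 = 0.002088
Total = 0.004924.
Largest term belongs to Dunn, so Dunn is most probable.

Dunn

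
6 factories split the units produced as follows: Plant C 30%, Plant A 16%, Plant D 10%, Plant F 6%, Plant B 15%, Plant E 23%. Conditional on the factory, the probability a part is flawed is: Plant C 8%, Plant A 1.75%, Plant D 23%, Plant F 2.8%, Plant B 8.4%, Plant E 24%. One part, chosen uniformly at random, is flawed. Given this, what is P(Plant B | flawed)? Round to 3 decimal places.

0.106

Prior × likelihood for each hypothesis:
  Plant C: 0.3 × 0.08 = 0.024
  Plant A: 0.16 × 0.0175 = 0.0028
  Plant D: 0.1 × 0.23 = 0.023
  Plant F: 0.06 × 0.028 = 0.00168
  Plant B: 0.15 × 0.084 = 0.0126
  Plant E: 0.23 × 0.24 = 0.0552
Sum = 0.11928.
P(Plant B | evidence) = 0.0126 / 0.11928 ≈ 0.106.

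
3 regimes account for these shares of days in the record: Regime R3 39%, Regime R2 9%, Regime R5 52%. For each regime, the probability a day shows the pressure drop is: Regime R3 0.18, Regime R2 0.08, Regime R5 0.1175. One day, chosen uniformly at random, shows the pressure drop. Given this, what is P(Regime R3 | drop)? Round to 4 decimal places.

0.5069

Prior × likelihood for each hypothesis:
  Regime R3: 0.39 × 0.18 = 0.0702
  Regime R2: 0.09 × 0.08 = 0.0072
  Regime R5: 0.52 × 0.1175 = 0.0611
Sum = 0.1385.
P(Regime R3 | evidence) = 0.0702 / 0.1385 ≈ 0.5069.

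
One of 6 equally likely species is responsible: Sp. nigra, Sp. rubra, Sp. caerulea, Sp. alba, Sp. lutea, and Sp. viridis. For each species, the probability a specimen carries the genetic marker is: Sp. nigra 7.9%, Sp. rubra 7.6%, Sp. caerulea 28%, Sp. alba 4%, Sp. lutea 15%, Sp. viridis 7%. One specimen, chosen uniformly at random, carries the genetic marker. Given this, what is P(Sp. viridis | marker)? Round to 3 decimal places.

Since the prior is uniform, the posterior is proportional to the likelihood:
  Sp. nigra: 0.079
  Sp. rubra: 0.076
  Sp. caerulea: 0.28
  Sp. alba: 0.04
  Sp. lutea: 0.15
  Sp. viridis: 0.07
Total = 0.695.
P(Sp. viridis | evidence) = 0.07 / 0.695 ≈ 0.101.

0.101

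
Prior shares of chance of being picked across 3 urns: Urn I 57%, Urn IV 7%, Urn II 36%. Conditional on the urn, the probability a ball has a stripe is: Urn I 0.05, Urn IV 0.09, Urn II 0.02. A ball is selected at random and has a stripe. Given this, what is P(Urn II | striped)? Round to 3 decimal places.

Compute prior × likelihood for every hypothesis:
  Urn I: 0.57 × 0.05 = 0.0285
  Urn IV: 0.07 × 0.09 = 0.0063
  Urn II: 0.36 × 0.02 = 0.0072
Total = 0.042.
P(Urn II | evidence) = 0.0072 / 0.042 ≈ 0.171.

0.171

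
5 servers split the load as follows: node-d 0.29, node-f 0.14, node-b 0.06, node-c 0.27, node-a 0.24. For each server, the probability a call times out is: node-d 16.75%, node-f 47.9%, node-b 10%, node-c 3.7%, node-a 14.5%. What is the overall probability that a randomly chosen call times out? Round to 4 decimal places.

Compute prior × likelihood for every hypothesis:
  node-d: 0.29 × 0.1675 = 0.048575
  node-f: 0.14 × 0.479 = 0.06706
  node-b: 0.06 × 0.1 = 0.006
  node-c: 0.27 × 0.037 = 0.00999
  node-a: 0.24 × 0.145 = 0.0348
P(timeout) = 0.048575 + 0.06706 + 0.006 + 0.00999 + 0.0348 = 0.166425 → 0.1664.

0.1664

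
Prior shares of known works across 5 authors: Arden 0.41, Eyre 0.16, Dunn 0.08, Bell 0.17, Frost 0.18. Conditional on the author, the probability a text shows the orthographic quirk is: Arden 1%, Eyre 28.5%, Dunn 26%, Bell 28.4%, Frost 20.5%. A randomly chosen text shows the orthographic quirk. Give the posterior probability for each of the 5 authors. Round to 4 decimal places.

Arden 0.0263, Eyre 0.2929, Dunn 0.1336, Bell 0.3101, Frost 0.2370

By Bayes' rule, posterior ∝ prior × likelihood:
  Arden: 0.41 × 0.01 = 0.0041
  Eyre: 0.16 × 0.285 = 0.0456
  Dunn: 0.08 × 0.26 = 0.0208
  Bell: 0.17 × 0.284 = 0.04828
  Frost: 0.18 × 0.205 = 0.0369
Total = 0.15568.
P(Arden | quirk) = 0.0041/0.15568 ≈ 0.0263
P(Eyre | quirk) = 0.0456/0.15568 ≈ 0.2929
P(Dunn | quirk) = 0.0208/0.15568 ≈ 0.1336
P(Bell | quirk) = 0.04828/0.15568 ≈ 0.3101
P(Frost | quirk) = 0.0369/0.15568 ≈ 0.2370
(Check: 0.0263+0.2929+0.1336+0.3101+0.2370 = 0.9999.)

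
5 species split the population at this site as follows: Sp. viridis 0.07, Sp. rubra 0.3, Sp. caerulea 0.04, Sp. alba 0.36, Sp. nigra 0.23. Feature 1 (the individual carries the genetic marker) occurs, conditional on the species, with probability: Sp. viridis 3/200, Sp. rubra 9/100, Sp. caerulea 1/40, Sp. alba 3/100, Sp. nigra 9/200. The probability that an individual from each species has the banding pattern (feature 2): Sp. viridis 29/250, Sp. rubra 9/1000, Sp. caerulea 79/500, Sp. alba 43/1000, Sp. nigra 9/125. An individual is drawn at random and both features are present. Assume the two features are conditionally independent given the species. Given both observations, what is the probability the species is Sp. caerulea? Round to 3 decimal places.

Unnormalized posteriors (prior × likelihood):
  Sp. viridis: 0.07 × 0.015 × 0.116 = 0.0001218
  Sp. rubra: 0.3 × 0.09 × 0.009 = 0.000243
  Sp. caerulea: 0.04 × 0.025 × 0.158 = 0.000158
  Sp. alba: 0.36 × 0.03 × 0.043 = 0.0004644
  Sp. nigra: 0.23 × 0.045 × 0.072 = 0.0007452
Normalizing constant = 0.0017324.
P(Sp. caerulea | evidence) = 0.000158 / 0.0017324 ≈ 0.091.

0.091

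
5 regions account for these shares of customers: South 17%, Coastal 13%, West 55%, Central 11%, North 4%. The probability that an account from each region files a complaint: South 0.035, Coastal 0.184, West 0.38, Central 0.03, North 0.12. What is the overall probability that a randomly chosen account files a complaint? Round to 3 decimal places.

0.247

By Bayes' rule, posterior ∝ prior × likelihood:
  South: 0.17 × 0.035 = 0.00595
  Coastal: 0.13 × 0.184 = 0.02392
  West: 0.55 × 0.38 = 0.209
  Central: 0.11 × 0.03 = 0.0033
  North: 0.04 × 0.12 = 0.0048
P(complaint) = 0.00595 + 0.02392 + 0.209 + 0.0033 + 0.0048 = 0.24697 → 0.247.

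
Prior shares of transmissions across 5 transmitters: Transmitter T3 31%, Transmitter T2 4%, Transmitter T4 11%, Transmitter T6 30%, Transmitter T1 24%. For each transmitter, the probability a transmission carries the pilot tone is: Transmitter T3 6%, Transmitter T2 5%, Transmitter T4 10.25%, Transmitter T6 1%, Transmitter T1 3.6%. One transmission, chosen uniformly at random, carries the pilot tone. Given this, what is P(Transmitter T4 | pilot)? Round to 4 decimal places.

Unnormalized posteriors (prior × likelihood):
  Transmitter T3: 0.31 × 0.06 = 0.0186
  Transmitter T2: 0.04 × 0.05 = 0.002
  Transmitter T4: 0.11 × 0.1025 = 0.011275
  Transmitter T6: 0.3 × 0.01 = 0.003
  Transmitter T1: 0.24 × 0.036 = 0.00864
Normalizing constant = 0.043515.
P(Transmitter T4 | evidence) = 0.011275 / 0.043515 ≈ 0.2591.

0.2591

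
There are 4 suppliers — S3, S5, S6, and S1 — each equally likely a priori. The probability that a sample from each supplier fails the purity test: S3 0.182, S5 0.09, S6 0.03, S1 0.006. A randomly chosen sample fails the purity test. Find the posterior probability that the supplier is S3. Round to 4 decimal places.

0.5909

With a uniform prior (1/4 each), posterior ∝ likelihood:
  S3: 0.182
  S5: 0.09
  S6: 0.03
  S1: 0.006
Total = 0.308.
P(S3 | evidence) = 0.182 / 0.308 ≈ 0.5909.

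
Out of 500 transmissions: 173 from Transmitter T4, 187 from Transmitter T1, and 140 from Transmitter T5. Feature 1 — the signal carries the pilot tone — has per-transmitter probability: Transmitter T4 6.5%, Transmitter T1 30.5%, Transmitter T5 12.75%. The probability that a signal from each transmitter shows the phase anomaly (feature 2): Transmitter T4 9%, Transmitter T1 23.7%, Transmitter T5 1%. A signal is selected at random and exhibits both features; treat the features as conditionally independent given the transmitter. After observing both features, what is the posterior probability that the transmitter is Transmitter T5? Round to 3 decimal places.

0.012

Compute prior × likelihood for every hypothesis:
  Transmitter T4: 0.346 × 0.065 × 0.09 = 0.0020241
  Transmitter T1: 0.374 × 0.305 × 0.237 = 0.02703459
  Transmitter T5: 0.28 × 0.1275 × 0.01 = 0.000357
Normalizing constant = 0.02941569.
P(Transmitter T5 | evidence) = 0.000357 / 0.02941569 ≈ 0.012.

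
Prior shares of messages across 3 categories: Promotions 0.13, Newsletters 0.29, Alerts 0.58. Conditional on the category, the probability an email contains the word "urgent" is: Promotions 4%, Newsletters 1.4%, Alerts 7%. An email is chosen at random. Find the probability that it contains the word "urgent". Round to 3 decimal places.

Compute prior × likelihood for every hypothesis:
  Promotions: 0.13 × 0.04 = 0.0052
  Newsletters: 0.29 × 0.014 = 0.00406
  Alerts: 0.58 × 0.07 = 0.0406
P(urgent-flag) = 0.0052 + 0.00406 + 0.0406 = 0.04986 → 0.050.

0.050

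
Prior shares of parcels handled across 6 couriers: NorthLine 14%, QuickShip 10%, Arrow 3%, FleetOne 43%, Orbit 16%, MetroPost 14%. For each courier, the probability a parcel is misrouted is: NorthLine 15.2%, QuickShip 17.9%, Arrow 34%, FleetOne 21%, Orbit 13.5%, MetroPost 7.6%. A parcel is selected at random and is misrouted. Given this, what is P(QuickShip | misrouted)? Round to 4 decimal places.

0.1041

Prior × likelihood for each hypothesis:
  NorthLine: 0.14 × 0.152 = 0.02128
  QuickShip: 0.1 × 0.179 = 0.0179
  Arrow: 0.03 × 0.34 = 0.0102
  FleetOne: 0.43 × 0.21 = 0.0903
  Orbit: 0.16 × 0.135 = 0.0216
  MetroPost: 0.14 × 0.076 = 0.01064
Normalizing constant = 0.17192.
P(QuickShip | evidence) = 0.0179 / 0.17192 ≈ 0.1041.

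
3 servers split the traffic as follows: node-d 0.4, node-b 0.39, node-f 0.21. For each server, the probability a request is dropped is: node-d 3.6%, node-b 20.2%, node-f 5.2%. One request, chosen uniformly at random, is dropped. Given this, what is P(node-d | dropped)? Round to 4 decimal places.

0.1383

By Bayes' rule, posterior ∝ prior × likelihood:
  node-d: 0.4 × 0.036 = 0.0144
  node-b: 0.39 × 0.202 = 0.07878
  node-f: 0.21 × 0.052 = 0.01092
Sum = 0.1041.
P(node-d | evidence) = 0.0144 / 0.1041 ≈ 0.1383.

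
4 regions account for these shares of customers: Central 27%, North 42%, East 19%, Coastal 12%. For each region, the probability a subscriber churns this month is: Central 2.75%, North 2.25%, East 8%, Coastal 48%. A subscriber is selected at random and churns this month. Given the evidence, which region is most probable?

Coastal

Unnormalized posteriors (prior × likelihood):
  Central: 0.27 × 0.0275 = 0.007425
  North: 0.42 × 0.0225 = 0.00945
  East: 0.19 × 0.08 = 0.0152
  Coastal: 0.12 × 0.48 = 0.0576
Total = 0.089675.
Largest term belongs to Coastal, so Coastal is most probable.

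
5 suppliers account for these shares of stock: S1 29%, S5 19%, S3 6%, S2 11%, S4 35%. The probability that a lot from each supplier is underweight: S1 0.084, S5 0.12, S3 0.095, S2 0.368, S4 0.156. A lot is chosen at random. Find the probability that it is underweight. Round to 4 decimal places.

0.1479

By Bayes' rule, posterior ∝ prior × likelihood:
  S1: 0.29 × 0.084 = 0.02436
  S5: 0.19 × 0.12 = 0.0228
  S3: 0.06 × 0.095 = 0.0057
  S2: 0.11 × 0.368 = 0.04048
  S4: 0.35 × 0.156 = 0.0546
P(underweight) = 0.02436 + 0.0228 + 0.0057 + 0.04048 + 0.0546 = 0.14794 → 0.1479.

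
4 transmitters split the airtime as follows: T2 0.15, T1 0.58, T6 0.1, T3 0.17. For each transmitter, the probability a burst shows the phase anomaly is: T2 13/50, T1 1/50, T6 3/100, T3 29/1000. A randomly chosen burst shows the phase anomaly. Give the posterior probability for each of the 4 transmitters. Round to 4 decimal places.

By Bayes' rule, posterior ∝ prior × likelihood:
  T2: 0.15 × 0.26 = 0.039
  T1: 0.58 × 0.02 = 0.0116
  T6: 0.1 × 0.03 = 0.003
  T3: 0.17 × 0.029 = 0.00493
Sum = 0.05853.
P(T2 | anomaly) = 0.039/0.05853 ≈ 0.6663
P(T1 | anomaly) = 0.0116/0.05853 ≈ 0.1982
P(T6 | anomaly) = 0.003/0.05853 ≈ 0.0513
P(T3 | anomaly) = 0.00493/0.05853 ≈ 0.0842
(Check: 0.6663+0.1982+0.0513+0.0842 = 1.0000.)

T2 0.6663, T1 0.1982, T6 0.0513, T3 0.0842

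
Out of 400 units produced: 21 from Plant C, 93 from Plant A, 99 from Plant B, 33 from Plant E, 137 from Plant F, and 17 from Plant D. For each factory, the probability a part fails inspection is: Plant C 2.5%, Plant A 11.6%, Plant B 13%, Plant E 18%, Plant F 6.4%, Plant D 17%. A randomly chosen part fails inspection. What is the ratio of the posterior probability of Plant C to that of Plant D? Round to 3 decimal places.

Compute prior × likelihood for every hypothesis:
  Plant C: 0.0525 × 0.025 = 0.0013125
  Plant A: 0.2325 × 0.116 = 0.02697
  Plant B: 0.2475 × 0.13 = 0.032175
  Plant E: 0.0825 × 0.18 = 0.01485
  Plant F: 0.3425 × 0.064 = 0.02192
  Plant D: 0.0425 × 0.17 = 0.007225
Sum = 0.1044525.
The ratio is 0.0013125 / 0.007225 (the normalizer cancels) = 0.182.

0.182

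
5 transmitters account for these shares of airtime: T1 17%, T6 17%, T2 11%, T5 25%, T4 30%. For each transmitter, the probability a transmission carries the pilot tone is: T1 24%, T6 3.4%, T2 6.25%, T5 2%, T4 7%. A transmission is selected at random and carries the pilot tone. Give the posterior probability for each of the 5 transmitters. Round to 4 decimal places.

Prior × likelihood for each hypothesis:
  T1: 0.17 × 0.24 = 0.0408
  T6: 0.17 × 0.034 = 0.00578
  T2: 0.11 × 0.0625 = 0.006875
  T5: 0.25 × 0.02 = 0.005
  T4: 0.3 × 0.07 = 0.021
Total = 0.079455.
P(T1 | pilot) = 0.0408/0.079455 ≈ 0.5135
P(T6 | pilot) = 0.00578/0.079455 ≈ 0.0727
P(T2 | pilot) = 0.006875/0.079455 ≈ 0.0865
P(T5 | pilot) = 0.005/0.079455 ≈ 0.0629
P(T4 | pilot) = 0.021/0.079455 ≈ 0.2643
(Check: 0.5135+0.0727+0.0865+0.0629+0.2643 = 0.9999.)

T1 0.5135, T6 0.0727, T2 0.0865, T5 0.0629, T4 0.2643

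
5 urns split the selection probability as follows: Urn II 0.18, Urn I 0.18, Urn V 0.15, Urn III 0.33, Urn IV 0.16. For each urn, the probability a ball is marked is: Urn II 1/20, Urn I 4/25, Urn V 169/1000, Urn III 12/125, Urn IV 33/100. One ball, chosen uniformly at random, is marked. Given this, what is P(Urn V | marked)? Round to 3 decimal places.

Unnormalized posteriors (prior × likelihood):
  Urn II: 0.18 × 0.05 = 0.009
  Urn I: 0.18 × 0.16 = 0.0288
  Urn V: 0.15 × 0.169 = 0.02535
  Urn III: 0.33 × 0.096 = 0.03168
  Urn IV: 0.16 × 0.33 = 0.0528
Sum = 0.14763.
P(Urn V | evidence) = 0.02535 / 0.14763 ≈ 0.172.

0.172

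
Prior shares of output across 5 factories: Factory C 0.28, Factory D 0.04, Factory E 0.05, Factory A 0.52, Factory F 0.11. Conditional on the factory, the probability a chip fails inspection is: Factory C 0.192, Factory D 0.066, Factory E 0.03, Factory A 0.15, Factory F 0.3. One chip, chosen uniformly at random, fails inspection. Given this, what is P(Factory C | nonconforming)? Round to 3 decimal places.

0.318

Unnormalized posteriors (prior × likelihood):
  Factory C: 0.28 × 0.192 = 0.05376
  Factory D: 0.04 × 0.066 = 0.00264
  Factory E: 0.05 × 0.03 = 0.0015
  Factory A: 0.52 × 0.15 = 0.078
  Factory F: 0.11 × 0.3 = 0.033
Sum = 0.1689.
P(Factory C | evidence) = 0.05376 / 0.1689 ≈ 0.318.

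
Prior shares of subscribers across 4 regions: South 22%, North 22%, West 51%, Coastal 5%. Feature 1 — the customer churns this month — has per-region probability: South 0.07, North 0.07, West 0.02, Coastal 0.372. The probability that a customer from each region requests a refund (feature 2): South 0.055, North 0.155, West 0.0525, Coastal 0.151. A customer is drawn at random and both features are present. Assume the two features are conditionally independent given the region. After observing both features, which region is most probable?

Coastal

Prior × likelihood for each hypothesis:
  South: 0.22 × 0.07 × 0.055 = 0.000847
  North: 0.22 × 0.07 × 0.155 = 0.002387
  West: 0.51 × 0.02 × 0.0525 = 0.0005355
  Coastal: 0.05 × 0.372 × 0.151 = 0.0028086
Sum = 0.0065781.
Largest term belongs to Coastal, so Coastal is most probable.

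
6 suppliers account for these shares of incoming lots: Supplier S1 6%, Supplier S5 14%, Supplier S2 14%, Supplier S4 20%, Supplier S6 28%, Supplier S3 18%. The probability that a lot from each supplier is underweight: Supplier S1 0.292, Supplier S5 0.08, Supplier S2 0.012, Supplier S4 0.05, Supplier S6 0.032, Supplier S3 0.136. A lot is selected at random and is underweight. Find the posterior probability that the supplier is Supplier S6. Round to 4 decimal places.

Prior × likelihood for each hypothesis:
  Supplier S1: 0.06 × 0.292 = 0.01752
  Supplier S5: 0.14 × 0.08 = 0.0112
  Supplier S2: 0.14 × 0.012 = 0.00168
  Supplier S4: 0.2 × 0.05 = 0.01
  Supplier S6: 0.28 × 0.032 = 0.00896
  Supplier S3: 0.18 × 0.136 = 0.02448
Sum = 0.07384.
P(Supplier S6 | evidence) = 0.00896 / 0.07384 ≈ 0.1213.

0.1213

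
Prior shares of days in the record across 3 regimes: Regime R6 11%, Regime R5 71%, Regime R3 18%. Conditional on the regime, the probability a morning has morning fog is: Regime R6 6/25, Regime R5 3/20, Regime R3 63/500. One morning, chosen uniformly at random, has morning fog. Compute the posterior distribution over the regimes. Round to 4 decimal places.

Regime R6 0.1697, Regime R5 0.6845, Regime R3 0.1458

Prior × likelihood for each hypothesis:
  Regime R6: 0.11 × 0.24 = 0.0264
  Regime R5: 0.71 × 0.15 = 0.1065
  Regime R3: 0.18 × 0.126 = 0.02268
Normalizing constant = 0.15558.
P(Regime R6 | fog) = 0.0264/0.15558 ≈ 0.1697
P(Regime R5 | fog) = 0.1065/0.15558 ≈ 0.6845
P(Regime R3 | fog) = 0.02268/0.15558 ≈ 0.1458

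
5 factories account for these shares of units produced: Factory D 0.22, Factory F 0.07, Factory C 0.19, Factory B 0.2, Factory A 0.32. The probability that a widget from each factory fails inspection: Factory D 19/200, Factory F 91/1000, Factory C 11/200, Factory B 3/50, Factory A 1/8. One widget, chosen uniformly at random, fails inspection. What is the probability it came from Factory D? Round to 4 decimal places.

0.2329

Compute prior × likelihood for every hypothesis:
  Factory D: 0.22 × 0.095 = 0.0209
  Factory F: 0.07 × 0.091 = 0.00637
  Factory C: 0.19 × 0.055 = 0.01045
  Factory B: 0.2 × 0.06 = 0.012
  Factory A: 0.32 × 0.125 = 0.04
Total = 0.08972.
P(Factory D | evidence) = 0.0209 / 0.08972 ≈ 0.2329.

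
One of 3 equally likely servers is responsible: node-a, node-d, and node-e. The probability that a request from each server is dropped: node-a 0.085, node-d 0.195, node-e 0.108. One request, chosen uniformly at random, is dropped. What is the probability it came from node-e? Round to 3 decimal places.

0.278

Since the prior is uniform, the posterior is proportional to the likelihood:
  node-a: 0.085
  node-d: 0.195
  node-e: 0.108
Normalizing constant = 0.388.
P(node-e | evidence) = 0.108 / 0.388 ≈ 0.278.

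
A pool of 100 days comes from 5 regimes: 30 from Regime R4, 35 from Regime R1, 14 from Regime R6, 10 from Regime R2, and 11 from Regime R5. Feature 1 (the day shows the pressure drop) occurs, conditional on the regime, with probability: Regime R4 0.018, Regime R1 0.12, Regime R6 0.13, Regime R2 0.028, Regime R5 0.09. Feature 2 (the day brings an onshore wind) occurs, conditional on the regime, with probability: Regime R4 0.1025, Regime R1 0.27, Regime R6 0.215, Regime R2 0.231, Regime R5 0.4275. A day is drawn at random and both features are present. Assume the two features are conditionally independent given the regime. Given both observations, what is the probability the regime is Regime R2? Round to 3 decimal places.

Unnormalized posteriors (prior × likelihood):
  Regime R4: 0.3 × 0.018 × 0.1025 = 0.0005535
  Regime R1: 0.35 × 0.12 × 0.27 = 0.01134
  Regime R6: 0.14 × 0.13 × 0.215 = 0.003913
  Regime R2: 0.1 × 0.028 × 0.231 = 0.0006468
  Regime R5: 0.11 × 0.09 × 0.4275 = 0.00423225
Sum = 0.02068555.
P(Regime R2 | evidence) = 0.0006468 / 0.02068555 ≈ 0.031.

0.031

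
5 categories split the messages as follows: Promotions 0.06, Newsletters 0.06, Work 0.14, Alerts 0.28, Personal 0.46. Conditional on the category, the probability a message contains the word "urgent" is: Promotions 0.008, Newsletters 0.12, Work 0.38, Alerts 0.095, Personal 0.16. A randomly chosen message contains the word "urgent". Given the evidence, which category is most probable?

Personal

By Bayes' rule, posterior ∝ prior × likelihood:
  Promotions: 0.06 × 0.008 = 0.00048
  Newsletters: 0.06 × 0.12 = 0.0072
  Work: 0.14 × 0.38 = 0.0532
  Alerts: 0.28 × 0.095 = 0.0266
  Personal: 0.46 × 0.16 = 0.0736
Total = 0.16108.
Largest term belongs to Personal, so Personal is most probable.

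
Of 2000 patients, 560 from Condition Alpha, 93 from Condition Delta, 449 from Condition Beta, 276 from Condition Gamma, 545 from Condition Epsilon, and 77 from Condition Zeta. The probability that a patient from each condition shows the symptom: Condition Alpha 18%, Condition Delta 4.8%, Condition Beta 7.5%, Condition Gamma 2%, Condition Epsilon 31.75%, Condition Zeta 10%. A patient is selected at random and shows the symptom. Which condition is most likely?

By Bayes' rule, posterior ∝ prior × likelihood:
  Condition Alpha: 0.28 × 0.18 = 0.0504
  Condition Delta: 0.0465 × 0.048 = 0.002232
  Condition Beta: 0.2245 × 0.075 = 0.0168375
  Condition Gamma: 0.138 × 0.02 = 0.00276
  Condition Epsilon: 0.2725 × 0.3175 = 0.08651875
  Condition Zeta: 0.0385 × 0.1 = 0.00385
Normalizing constant = 0.16259825.
Largest term belongs to Condition Epsilon, so Condition Epsilon is most probable.

Condition Epsilon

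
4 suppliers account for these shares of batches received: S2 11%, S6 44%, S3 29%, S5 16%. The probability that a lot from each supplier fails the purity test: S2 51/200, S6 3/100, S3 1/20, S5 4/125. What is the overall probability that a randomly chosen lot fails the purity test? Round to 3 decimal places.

0.061

By Bayes' rule, posterior ∝ prior × likelihood:
  S2: 0.11 × 0.255 = 0.02805
  S6: 0.44 × 0.03 = 0.0132
  S3: 0.29 × 0.05 = 0.0145
  S5: 0.16 × 0.032 = 0.00512
P(off-spec) = 0.02805 + 0.0132 + 0.0145 + 0.00512 = 0.06087 → 0.061.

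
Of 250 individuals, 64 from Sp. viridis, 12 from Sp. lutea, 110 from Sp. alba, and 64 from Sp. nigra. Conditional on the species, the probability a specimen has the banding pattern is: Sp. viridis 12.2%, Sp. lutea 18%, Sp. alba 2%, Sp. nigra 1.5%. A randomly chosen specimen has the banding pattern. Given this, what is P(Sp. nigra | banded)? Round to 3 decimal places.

By Bayes' rule, posterior ∝ prior × likelihood:
  Sp. viridis: 0.256 × 0.122 = 0.031232
  Sp. lutea: 0.048 × 0.18 = 0.00864
  Sp. alba: 0.44 × 0.02 = 0.0088
  Sp. nigra: 0.256 × 0.015 = 0.00384
Total = 0.052512.
P(Sp. nigra | evidence) = 0.00384 / 0.052512 ≈ 0.073.

0.073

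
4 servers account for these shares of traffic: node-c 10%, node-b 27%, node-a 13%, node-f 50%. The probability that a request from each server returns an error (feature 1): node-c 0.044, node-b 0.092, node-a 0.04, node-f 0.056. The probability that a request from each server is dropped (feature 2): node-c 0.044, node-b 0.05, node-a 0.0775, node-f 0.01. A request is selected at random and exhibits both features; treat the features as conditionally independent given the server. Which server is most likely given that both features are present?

Unnormalized posteriors (prior × likelihood):
  node-c: 0.1 × 0.044 × 0.044 = 0.0001936
  node-b: 0.27 × 0.092 × 0.05 = 0.001242
  node-a: 0.13 × 0.04 × 0.0775 = 0.000403
  node-f: 0.5 × 0.056 × 0.01 = 0.00028
Normalizing constant = 0.0021186.
Largest term belongs to node-b, so node-b is most probable.

node-b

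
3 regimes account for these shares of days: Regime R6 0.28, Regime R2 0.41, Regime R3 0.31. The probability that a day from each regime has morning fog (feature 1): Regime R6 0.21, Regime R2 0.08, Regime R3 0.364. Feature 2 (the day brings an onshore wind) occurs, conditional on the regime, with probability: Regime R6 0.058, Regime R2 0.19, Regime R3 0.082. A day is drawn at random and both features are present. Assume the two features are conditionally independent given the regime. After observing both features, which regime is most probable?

Regime R3

Unnormalized posteriors (prior × likelihood):
  Regime R6: 0.28 × 0.21 × 0.058 = 0.0034104
  Regime R2: 0.41 × 0.08 × 0.19 = 0.006232
  Regime R3: 0.31 × 0.364 × 0.082 = 0.00925288
Normalizing constant = 0.01889528.
Largest term belongs to Regime R3, so Regime R3 is most probable.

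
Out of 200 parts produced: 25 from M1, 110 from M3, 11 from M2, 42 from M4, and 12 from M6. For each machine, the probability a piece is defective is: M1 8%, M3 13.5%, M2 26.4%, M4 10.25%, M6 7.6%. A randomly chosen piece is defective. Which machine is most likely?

M3

Unnormalized posteriors (prior × likelihood):
  M1: 0.125 × 0.08 = 0.01
  M3: 0.55 × 0.135 = 0.07425
  M2: 0.055 × 0.264 = 0.01452
  M4: 0.21 × 0.1025 = 0.021525
  M6: 0.06 × 0.076 = 0.00456
Total = 0.124855.
Largest term belongs to M3, so M3 is most probable.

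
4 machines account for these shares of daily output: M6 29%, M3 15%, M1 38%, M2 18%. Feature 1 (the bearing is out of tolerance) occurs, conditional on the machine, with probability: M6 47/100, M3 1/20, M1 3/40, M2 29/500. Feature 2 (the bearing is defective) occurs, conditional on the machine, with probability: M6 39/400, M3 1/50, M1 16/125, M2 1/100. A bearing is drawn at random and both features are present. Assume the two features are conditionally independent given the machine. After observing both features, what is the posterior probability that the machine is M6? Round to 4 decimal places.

0.7730

Compute prior × likelihood for every hypothesis:
  M6: 0.29 × 0.47 × 0.0975 = 0.01328925
  M3: 0.15 × 0.05 × 0.02 = 0.00015
  M1: 0.38 × 0.075 × 0.128 = 0.003648
  M2: 0.18 × 0.058 × 0.01 = 0.0001044
Total = 0.01719165.
P(M6 | evidence) = 0.01328925 / 0.01719165 ≈ 0.7730.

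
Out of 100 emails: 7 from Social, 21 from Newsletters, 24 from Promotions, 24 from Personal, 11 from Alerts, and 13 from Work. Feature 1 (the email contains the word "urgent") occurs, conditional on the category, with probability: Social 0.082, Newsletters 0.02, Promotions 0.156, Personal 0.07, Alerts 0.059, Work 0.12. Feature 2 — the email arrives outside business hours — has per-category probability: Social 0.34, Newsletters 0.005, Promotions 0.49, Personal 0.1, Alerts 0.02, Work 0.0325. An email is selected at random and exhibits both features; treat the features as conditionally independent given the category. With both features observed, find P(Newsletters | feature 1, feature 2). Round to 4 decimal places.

0.0009

By Bayes' rule, posterior ∝ prior × likelihood:
  Social: 0.07 × 0.082 × 0.34 = 0.0019516
  Newsletters: 0.21 × 0.02 × 0.005 = 0.000021
  Promotions: 0.24 × 0.156 × 0.49 = 0.0183456
  Personal: 0.24 × 0.07 × 0.1 = 0.00168
  Alerts: 0.11 × 0.059 × 0.02 = 0.0001298
  Work: 0.13 × 0.12 × 0.0325 = 0.000507
Sum = 0.022635.
P(Newsletters | evidence) = 0.000021 / 0.022635 ≈ 0.0009.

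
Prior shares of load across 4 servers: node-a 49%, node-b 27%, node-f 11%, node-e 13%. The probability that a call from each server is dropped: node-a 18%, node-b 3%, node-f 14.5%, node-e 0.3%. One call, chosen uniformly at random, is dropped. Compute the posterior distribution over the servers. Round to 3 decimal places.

node-a 0.783, node-b 0.072, node-f 0.142, node-e 0.003

Prior × likelihood for each hypothesis:
  node-a: 0.49 × 0.18 = 0.0882
  node-b: 0.27 × 0.03 = 0.0081
  node-f: 0.11 × 0.145 = 0.01595
  node-e: 0.13 × 0.003 = 0.00039
Sum = 0.11264.
P(node-a | dropped) = 0.0882/0.11264 ≈ 0.783
P(node-b | dropped) = 0.0081/0.11264 ≈ 0.072
P(node-f | dropped) = 0.01595/0.11264 ≈ 0.142
P(node-e | dropped) = 0.00039/0.11264 ≈ 0.003
(Check: 0.783+0.072+0.142+0.003 = 1.000.)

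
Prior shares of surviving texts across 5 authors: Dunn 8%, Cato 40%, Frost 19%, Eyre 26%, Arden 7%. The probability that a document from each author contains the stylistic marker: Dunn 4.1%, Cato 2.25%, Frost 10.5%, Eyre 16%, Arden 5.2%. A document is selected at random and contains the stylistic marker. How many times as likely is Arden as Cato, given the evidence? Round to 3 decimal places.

Compute prior × likelihood for every hypothesis:
  Dunn: 0.08 × 0.041 = 0.00328
  Cato: 0.4 × 0.0225 = 0.009
  Frost: 0.19 × 0.105 = 0.01995
  Eyre: 0.26 × 0.16 = 0.0416
  Arden: 0.07 × 0.052 = 0.00364
Normalizing constant = 0.07747.
The ratio is 0.00364 / 0.009 (the normalizer cancels) = 0.404.

0.404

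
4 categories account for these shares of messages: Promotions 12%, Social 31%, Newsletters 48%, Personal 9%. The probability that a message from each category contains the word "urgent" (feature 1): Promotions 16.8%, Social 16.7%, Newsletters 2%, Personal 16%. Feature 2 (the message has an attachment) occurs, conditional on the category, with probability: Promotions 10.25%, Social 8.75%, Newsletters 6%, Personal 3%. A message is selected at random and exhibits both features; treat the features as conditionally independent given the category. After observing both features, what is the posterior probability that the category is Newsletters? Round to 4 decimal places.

By Bayes' rule, posterior ∝ prior × likelihood:
  Promotions: 0.12 × 0.168 × 0.1025 = 0.0020664
  Social: 0.31 × 0.167 × 0.0875 = 0.004529875
  Newsletters: 0.48 × 0.02 × 0.06 = 0.000576
  Personal: 0.09 × 0.16 × 0.03 = 0.000432
Sum = 0.007604275.
P(Newsletters | evidence) = 0.000576 / 0.007604275 ≈ 0.0757.

0.0757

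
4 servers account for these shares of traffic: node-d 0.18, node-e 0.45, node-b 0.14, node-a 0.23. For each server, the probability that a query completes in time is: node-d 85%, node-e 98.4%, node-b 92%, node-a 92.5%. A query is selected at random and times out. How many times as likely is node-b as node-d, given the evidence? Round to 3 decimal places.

Taking complements, P(timeout | each) = node-d 0.15, node-e 0.016, node-b 0.08, node-a 0.075.
Unnormalized posteriors (prior × likelihood):
  node-d: 0.18 × 0.15 = 0.027
  node-e: 0.45 × 0.016 = 0.0072
  node-b: 0.14 × 0.08 = 0.0112
  node-a: 0.23 × 0.075 = 0.01725
Sum = 0.06265.
The ratio is 0.0112 / 0.027 (the normalizer cancels) = 0.415.

0.415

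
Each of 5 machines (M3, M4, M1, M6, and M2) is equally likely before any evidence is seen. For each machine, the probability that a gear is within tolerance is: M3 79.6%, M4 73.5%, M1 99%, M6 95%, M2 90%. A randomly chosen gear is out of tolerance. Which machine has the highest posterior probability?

M4

Taking complements, P(oversize | each) = M3 0.204, M4 0.265, M1 0.01, M6 0.05, M2 0.1.
With a uniform prior (1/5 each), posterior ∝ likelihood:
  M3: 0.204
  M4: 0.265
  M1: 0.01
  M6: 0.05
  M2: 0.1
Sum = 0.629.
Largest term belongs to M4, so M4 is most probable.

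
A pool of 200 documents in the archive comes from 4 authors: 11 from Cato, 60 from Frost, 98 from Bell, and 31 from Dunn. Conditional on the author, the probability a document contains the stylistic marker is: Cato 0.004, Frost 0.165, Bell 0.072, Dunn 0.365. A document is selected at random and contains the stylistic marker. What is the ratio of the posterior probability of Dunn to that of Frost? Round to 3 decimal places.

1.143

Unnormalized posteriors (prior × likelihood):
  Cato: 0.055 × 0.004 = 0.00022
  Frost: 0.3 × 0.165 = 0.0495
  Bell: 0.49 × 0.072 = 0.03528
  Dunn: 0.155 × 0.365 = 0.056575
Normalizing constant = 0.141575.
The ratio is 0.056575 / 0.0495 (the normalizer cancels) = 1.143.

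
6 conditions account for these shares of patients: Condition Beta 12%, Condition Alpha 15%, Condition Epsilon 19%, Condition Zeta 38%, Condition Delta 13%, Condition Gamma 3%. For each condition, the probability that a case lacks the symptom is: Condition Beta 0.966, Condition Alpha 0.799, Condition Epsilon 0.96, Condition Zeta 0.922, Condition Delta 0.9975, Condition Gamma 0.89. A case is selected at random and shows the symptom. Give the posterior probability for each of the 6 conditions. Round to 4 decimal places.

Condition Beta 0.0543, Condition Alpha 0.4015, Condition Epsilon 0.1012, Condition Zeta 0.3947, Condition Delta 0.0043, Condition Gamma 0.0439

Taking complements, P(symptomatic | each) = Condition Beta 0.034, Condition Alpha 0.201, Condition Epsilon 0.04, Condition Zeta 0.078, Condition Delta 0.0025, Condition Gamma 0.11.
Prior × likelihood for each hypothesis:
  Condition Beta: 0.12 × 0.034 = 0.00408
  Condition Alpha: 0.15 × 0.201 = 0.03015
  Condition Epsilon: 0.19 × 0.04 = 0.0076
  Condition Zeta: 0.38 × 0.078 = 0.02964
  Condition Delta: 0.13 × 0.0025 = 0.000325
  Condition Gamma: 0.03 × 0.11 = 0.0033
Normalizing constant = 0.075095.
P(Condition Beta | symptomatic) = 0.00408/0.075095 ≈ 0.0543
P(Condition Alpha | symptomatic) = 0.03015/0.075095 ≈ 0.4015
P(Condition Epsilon | symptomatic) = 0.0076/0.075095 ≈ 0.1012
P(Condition Zeta | symptomatic) = 0.02964/0.075095 ≈ 0.3947
P(Condition Delta | symptomatic) = 0.000325/0.075095 ≈ 0.0043
P(Condition Gamma | symptomatic) = 0.0033/0.075095 ≈ 0.0439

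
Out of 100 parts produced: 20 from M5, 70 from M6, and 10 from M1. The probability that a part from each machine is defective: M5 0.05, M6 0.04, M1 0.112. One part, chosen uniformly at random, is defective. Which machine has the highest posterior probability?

M6

Unnormalized posteriors (prior × likelihood):
  M5: 0.2 × 0.05 = 0.01
  M6: 0.7 × 0.04 = 0.028
  M1: 0.1 × 0.112 = 0.0112
Sum = 0.0492.
Largest term belongs to M6, so M6 is most probable.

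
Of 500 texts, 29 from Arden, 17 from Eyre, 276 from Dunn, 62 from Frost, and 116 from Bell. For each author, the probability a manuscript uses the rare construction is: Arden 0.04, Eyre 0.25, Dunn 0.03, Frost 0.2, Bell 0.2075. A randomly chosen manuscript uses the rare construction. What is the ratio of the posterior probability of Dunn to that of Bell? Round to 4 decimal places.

0.3440

Unnormalized posteriors (prior × likelihood):
  Arden: 0.058 × 0.04 = 0.00232
  Eyre: 0.034 × 0.25 = 0.0085
  Dunn: 0.552 × 0.03 = 0.01656
  Frost: 0.124 × 0.2 = 0.0248
  Bell: 0.232 × 0.2075 = 0.04814
Total = 0.10032.
The ratio is 0.01656 / 0.04814 (the normalizer cancels) = 0.3440.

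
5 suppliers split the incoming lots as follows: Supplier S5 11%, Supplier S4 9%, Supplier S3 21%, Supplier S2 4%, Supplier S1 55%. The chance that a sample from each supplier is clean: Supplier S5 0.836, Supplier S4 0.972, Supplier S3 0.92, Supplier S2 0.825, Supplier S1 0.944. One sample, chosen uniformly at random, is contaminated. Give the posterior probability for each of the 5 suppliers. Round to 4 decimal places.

Supplier S5 0.2400, Supplier S4 0.0335, Supplier S3 0.2235, Supplier S2 0.0931, Supplier S1 0.4098

Taking complements, P(contaminated | each) = Supplier S5 0.164, Supplier S4 0.028, Supplier S3 0.08, Supplier S2 0.175, Supplier S1 0.056.
Unnormalized posteriors (prior × likelihood):
  Supplier S5: 0.11 × 0.164 = 0.01804
  Supplier S4: 0.09 × 0.028 = 0.00252
  Supplier S3: 0.21 × 0.08 = 0.0168
  Supplier S2: 0.04 × 0.175 = 0.007
  Supplier S1: 0.55 × 0.056 = 0.0308
Sum = 0.07516.
P(Supplier S5 | contaminated) = 0.01804/0.07516 ≈ 0.2400
P(Supplier S4 | contaminated) = 0.00252/0.07516 ≈ 0.0335
P(Supplier S3 | contaminated) = 0.0168/0.07516 ≈ 0.2235
P(Supplier S2 | contaminated) = 0.007/0.07516 ≈ 0.0931
P(Supplier S1 | contaminated) = 0.0308/0.07516 ≈ 0.4098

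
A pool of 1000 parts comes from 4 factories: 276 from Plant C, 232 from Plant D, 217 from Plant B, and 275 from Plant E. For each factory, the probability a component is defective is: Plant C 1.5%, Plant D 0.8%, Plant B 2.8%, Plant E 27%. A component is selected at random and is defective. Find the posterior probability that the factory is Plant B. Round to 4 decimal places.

0.0704

Unnormalized posteriors (prior × likelihood):
  Plant C: 0.276 × 0.015 = 0.00414
  Plant D: 0.232 × 0.008 = 0.001856
  Plant B: 0.217 × 0.028 = 0.006076
  Plant E: 0.275 × 0.27 = 0.07425
Normalizing constant = 0.086322.
P(Plant B | evidence) = 0.006076 / 0.086322 ≈ 0.0704.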